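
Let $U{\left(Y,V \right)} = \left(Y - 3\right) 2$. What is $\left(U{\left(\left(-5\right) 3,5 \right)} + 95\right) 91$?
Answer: $5369$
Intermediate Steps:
$U{\left(Y,V \right)} = -6 + 2 Y$ ($U{\left(Y,V \right)} = \left(Y - 3\right) 2 = \left(-3 + Y\right) 2 = -6 + 2 Y$)
$\left(U{\left(\left(-5\right) 3,5 \right)} + 95\right) 91 = \left(\left(-6 + 2 \left(\left(-5\right) 3\right)\right) + 95\right) 91 = \left(\left(-6 + 2 \left(-15\right)\right) + 95\right) 91 = \left(\left(-6 - 30\right) + 95\right) 91 = \left(-36 + 95\right) 91 = 59 \cdot 91 = 5369$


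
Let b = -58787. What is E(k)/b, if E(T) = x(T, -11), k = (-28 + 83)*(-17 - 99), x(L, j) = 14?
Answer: -14/58787 ≈ -0.00023815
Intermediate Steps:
k = -6380 (k = 55*(-116) = -6380)
E(T) = 14
E(k)/b = 14/(-58787) = 14*(-1/58787) = -14/58787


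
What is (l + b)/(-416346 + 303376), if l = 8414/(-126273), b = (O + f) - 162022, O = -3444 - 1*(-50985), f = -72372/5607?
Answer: 477446117/471091062 ≈ 1.0135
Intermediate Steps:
f = -24124/1869 (f = -72372*1/5607 = -24124/1869 ≈ -12.907)
O = 47541 (O = -3444 + 50985 = 47541)
b = -213989113/1869 (b = (47541 - 24124/1869) - 162022 = 88830005/1869 - 162022 = -213989113/1869 ≈ -1.1449e+5)
l = -1202/18039 (l = 8414*(-1/126273) = -1202/18039 ≈ -0.066633)
(l + b)/(-416346 + 303376) = (-1202/18039 - 213989113/1869)/(-416346 + 303376) = -26259536435/229353/(-112970) = -26259536435/229353*(-1/112970) = 477446117/471091062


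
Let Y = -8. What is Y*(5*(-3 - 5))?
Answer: 320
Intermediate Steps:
Y*(5*(-3 - 5)) = -40*(-3 - 5) = -40*(-8) = -8*(-40) = 320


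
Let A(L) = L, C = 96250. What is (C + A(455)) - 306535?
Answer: -209830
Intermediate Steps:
(C + A(455)) - 306535 = (96250 + 455) - 306535 = 96705 - 306535 = -209830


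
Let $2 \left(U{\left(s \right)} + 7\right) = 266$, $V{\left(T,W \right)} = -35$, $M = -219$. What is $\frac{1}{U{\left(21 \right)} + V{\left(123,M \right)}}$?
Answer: $\frac{1}{91} \approx 0.010989$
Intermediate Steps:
$U{\left(s \right)} = 126$ ($U{\left(s \right)} = -7 + \frac{1}{2} \cdot 266 = -7 + 133 = 126$)
$\frac{1}{U{\left(21 \right)} + V{\left(123,M \right)}} = \frac{1}{126 - 35} = \frac{1}{91}$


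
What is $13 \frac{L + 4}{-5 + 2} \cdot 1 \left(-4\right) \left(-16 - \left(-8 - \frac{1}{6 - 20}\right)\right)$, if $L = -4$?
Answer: $0$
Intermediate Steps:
$13 \frac{L + 4}{-5 + 2} \cdot 1 \left(-4\right) \left(-16 - \left(-8 - \frac{1}{6 - 20}\right)\right) = 13 \frac{-4 + 4}{-5 + 2} \cdot 1 \left(-4\right) \left(-16 - \left(-8 - \frac{1}{6 - 20}\right)\right) = 13 \frac{0}{-3} \cdot 1 \left(-4\right) \left(-16 - \left(-8 - \frac{1}{-14}\right)\right) = 13 \cdot 0 \left(- \frac{1}{3}\right) 1 \left(-4\right) \left(-16 - \left(-8 - - \frac{1}{14}\right)\right) = 13 \cdot 0 \cdot 1 \left(-4\right) \left(-16 - \left(-8 + \frac{1}{14}\right)\right) = 13 \cdot 0 \left(-4\right) \left(-16 - - \frac{111}{14}\right) = 13 \cdot 0 \left(-16 + \frac{111}{14}\right) = 13 \cdot 0 \left(- \frac{113}{14}\right) = 13 \cdot 0 = 0$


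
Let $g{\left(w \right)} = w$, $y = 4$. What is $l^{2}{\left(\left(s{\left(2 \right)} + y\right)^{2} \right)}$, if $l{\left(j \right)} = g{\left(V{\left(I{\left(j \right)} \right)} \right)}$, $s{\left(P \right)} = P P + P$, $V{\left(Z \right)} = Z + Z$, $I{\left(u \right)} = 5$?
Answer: $100$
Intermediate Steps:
$V{\left(Z \right)} = 2 Z$
$s{\left(P \right)} = P + P^{2}$ ($s{\left(P \right)} = P^{2} + P = P + P^{2}$)
$l{\left(j \right)} = 10$ ($l{\left(j \right)} = 2 \cdot 5 = 10$)
$l^{2}{\left(\left(s{\left(2 \right)} + y\right)^{2} \right)} = 10^{2} = 100$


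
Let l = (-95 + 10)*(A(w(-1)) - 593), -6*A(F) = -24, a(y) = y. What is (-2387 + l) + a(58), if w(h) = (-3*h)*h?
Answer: 47736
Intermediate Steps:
w(h) = -3*h**2
A(F) = 4 (A(F) = -1/6*(-24) = 4)
l = 50065 (l = (-95 + 10)*(4 - 593) = -85*(-589) = 50065)
(-2387 + l) + a(58) = (-2387 + 50065) + 58 = 47678 + 58 = 47736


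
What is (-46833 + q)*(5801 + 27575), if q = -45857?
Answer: -3093621440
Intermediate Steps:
(-46833 + q)*(5801 + 27575) = (-46833 - 45857)*(5801 + 27575) = -92690*33376 = -3093621440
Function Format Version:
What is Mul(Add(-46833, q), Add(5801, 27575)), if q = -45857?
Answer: -3093621440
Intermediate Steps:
Mul(Add(-46833, q), Add(5801, 27575)) = Mul(Add(-46833, -45857), Add(5801, 27575)) = Mul(-92690, 33376) = -3093621440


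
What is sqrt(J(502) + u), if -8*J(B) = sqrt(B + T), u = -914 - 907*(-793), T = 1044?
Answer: sqrt(11493392 - 2*sqrt(1546))/4 ≈ 847.54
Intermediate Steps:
u = 718337 (u = -914 + 719251 = 718337)
J(B) = -sqrt(1044 + B)/8 (J(B) = -sqrt(B + 1044)/8 = -sqrt(1044 + B)/8)
sqrt(J(502) + u) = sqrt(-sqrt(1044 + 502)/8 + 718337) = sqrt(-sqrt(1546)/8 + 718337) = sqrt(718337 - sqrt(1546)/8)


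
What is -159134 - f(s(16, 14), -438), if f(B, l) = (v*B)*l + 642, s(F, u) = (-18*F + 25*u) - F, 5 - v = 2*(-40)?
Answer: 1552804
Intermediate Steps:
v = 85 (v = 5 - 2*(-40) = 5 - 1*(-80) = 5 + 80 = 85)
s(F, u) = -19*F + 25*u
f(B, l) = 642 + 85*B*l (f(B, l) = (85*B)*l + 642 = 85*B*l + 642 = 642 + 85*B*l)
-159134 - f(s(16, 14), -438) = -159134 - (642 + 85*(-19*16 + 25*14)*(-438)) = -159134 - (642 + 85*(-304 + 350)*(-438)) = -159134 - (642 + 85*46*(-438)) = -159134 - (642 - 1712580) = -159134 - 1*(-1711938) = -159134 + 1711938 = 1552804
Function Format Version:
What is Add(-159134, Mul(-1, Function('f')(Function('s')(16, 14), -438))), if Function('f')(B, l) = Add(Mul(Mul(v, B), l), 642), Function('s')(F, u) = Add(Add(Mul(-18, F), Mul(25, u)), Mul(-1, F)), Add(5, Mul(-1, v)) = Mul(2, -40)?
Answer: 1552804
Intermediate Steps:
v = 85 (v = Add(5, Mul(-1, Mul(2, -40))) = Add(5, Mul(-1, -80)) = Add(5, 80) = 85)
Function('s')(F, u) = Add(Mul(-19, F), Mul(25, u))
Function('f')(B, l) = Add(642, Mul(85, B, l)) (Function('f')(B, l) = Add(Mul(Mul(85, B), l), 642) = Add(Mul(85, B, l), 642) = Add(642, Mul(85, B, l)))
Add(-159134, Mul(-1, Function('f')(Function('s')(16, 14), -438))) = Add(-159134, Mul(-1, Add(642, Mul(85, Add(Mul(-19, 16), Mul(25, 14)), -438)))) = Add(-159134, Mul(-1, Add(642, Mul(85, Add(-304, 350), -438)))) = Add(-159134, Mul(-1, Add(642, Mul(85, 46, -438)))) = Add(-159134, Mul(-1, Add(642, -1712580))) = Add(-159134, Mul(-1, -1711938)) = Add(-159134, 1711938) = 1552804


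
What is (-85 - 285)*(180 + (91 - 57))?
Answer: -79180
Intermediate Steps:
(-85 - 285)*(180 + (91 - 57)) = -370*(180 + 34) = -370*214 = -79180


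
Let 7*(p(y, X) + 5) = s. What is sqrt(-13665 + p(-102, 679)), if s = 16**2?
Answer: I*sqrt(668038)/7 ≈ 116.76*I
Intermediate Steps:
s = 256
p(y, X) = 221/7 (p(y, X) = -5 + (1/7)*256 = -5 + 256/7 = 221/7)
sqrt(-13665 + p(-102, 679)) = sqrt(-13665 + 221/7) = sqrt(-95434/7) = I*sqrt(668038)/7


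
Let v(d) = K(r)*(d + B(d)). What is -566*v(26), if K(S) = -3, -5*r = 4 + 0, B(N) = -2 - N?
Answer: -3396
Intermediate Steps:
r = -4/5 (r = -(4 + 0)/5 = -1/5*4 = -4/5 ≈ -0.80000)
v(d) = 6 (v(d) = -3*(d + (-2 - d)) = -3*(-2) = 6)
-566*v(26) = -566*6 = -1*3396 = -3396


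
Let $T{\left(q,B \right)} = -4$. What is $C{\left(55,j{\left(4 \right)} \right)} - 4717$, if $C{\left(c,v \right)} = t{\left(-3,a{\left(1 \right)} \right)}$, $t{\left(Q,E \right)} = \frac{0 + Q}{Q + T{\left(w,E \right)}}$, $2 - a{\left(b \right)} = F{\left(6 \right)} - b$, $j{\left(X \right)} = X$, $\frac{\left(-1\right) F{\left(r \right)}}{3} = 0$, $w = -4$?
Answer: $- \frac{33016}{7} \approx -4716.6$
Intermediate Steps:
$F{\left(r \right)} = 0$ ($F{\left(r \right)} = \left(-3\right) 0 = 0$)
$a{\left(b \right)} = 2 + b$ ($a{\left(b \right)} = 2 - \left(0 - b\right) = 2 - - b = 2 + b$)
$t{\left(Q,E \right)} = \frac{Q}{-4 + Q}$ ($t{\left(Q,E \right)} = \frac{0 + Q}{Q - 4} = \frac{Q}{-4 + Q}$)
$C{\left(c,v \right)} = \frac{3}{7}$ ($C{\left(c,v \right)} = - \frac{3}{-4 - 3} = - \frac{3}{-7} = \left(-3\right) \left(- \frac{1}{7}\right) = \frac{3}{7}$)
$C{\left(55,j{\left(4 \right)} \right)} - 4717 = \frac{3}{7} - 4717 = - \frac{33016}{7}$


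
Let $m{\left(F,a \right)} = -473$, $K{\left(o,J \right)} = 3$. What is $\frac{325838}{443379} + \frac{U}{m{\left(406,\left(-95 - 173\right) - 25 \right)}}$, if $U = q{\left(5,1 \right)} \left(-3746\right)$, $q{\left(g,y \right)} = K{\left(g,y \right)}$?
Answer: $\frac{5136814576}{209718267} \approx 24.494$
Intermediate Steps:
$q{\left(g,y \right)} = 3$
$U = -11238$ ($U = 3 \left(-3746\right) = -11238$)
$\frac{325838}{443379} + \frac{U}{m{\left(406,\left(-95 - 173\right) - 25 \right)}} = \frac{325838}{443379} - \frac{11238}{-473} = 325838 \cdot \frac{1}{443379} - - \frac{11238}{473} = \frac{325838}{443379} + \frac{11238}{473} = \frac{5136814576}{209718267}$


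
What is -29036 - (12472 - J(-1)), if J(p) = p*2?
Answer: -41510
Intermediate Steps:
J(p) = 2*p
-29036 - (12472 - J(-1)) = -29036 - (12472 - 2*(-1)) = -29036 - (12472 - 1*(-2)) = -29036 - (12472 + 2) = -29036 - 1*12474 = -29036 - 12474 = -41510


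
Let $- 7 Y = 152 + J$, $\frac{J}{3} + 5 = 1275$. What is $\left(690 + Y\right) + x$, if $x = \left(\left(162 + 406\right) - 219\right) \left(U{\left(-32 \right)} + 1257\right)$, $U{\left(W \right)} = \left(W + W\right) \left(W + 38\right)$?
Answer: $304801$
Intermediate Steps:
$J = 3810$ ($J = -15 + 3 \cdot 1275 = -15 + 3825 = 3810$)
$Y = -566$ ($Y = - \frac{152 + 3810}{7} = \left(- \frac{1}{7}\right) 3962 = -566$)
$U{\left(W \right)} = 2 W \left(38 + W\right)$
$x = 304677$ ($x = \left(\left(162 + 406\right) - 219\right) \left(2 \left(-32\right) \left(38 - 32\right) + 1257\right) = \left(568 - 219\right) \left(2 \left(-32\right) 6 + 1257\right) = 349 \left(-384 + 1257\right) = 349 \cdot 873 = 304677$)
$\left(690 + Y\right) + x = \left(690 - 566\right) + 304677 = 124 + 304677 = 304801$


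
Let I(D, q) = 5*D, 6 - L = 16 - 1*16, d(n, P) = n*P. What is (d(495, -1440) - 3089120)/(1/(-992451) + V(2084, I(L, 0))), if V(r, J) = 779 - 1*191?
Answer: -3773219305920/583561187 ≈ -6465.9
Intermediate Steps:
d(n, P) = P*n
L = 6 (L = 6 - (16 - 1*16) = 6 - (16 - 16) = 6 - 1*0 = 6 + 0 = 6)
V(r, J) = 588 (V(r, J) = 779 - 191 = 588)
(d(495, -1440) - 3089120)/(1/(-992451) + V(2084, I(L, 0))) = (-1440*495 - 3089120)/(1/(-992451) + 588) = (-712800 - 3089120)/(-1/992451 + 588) = -3801920/583561187/992451 = -3801920*992451/583561187 = -3773219305920/583561187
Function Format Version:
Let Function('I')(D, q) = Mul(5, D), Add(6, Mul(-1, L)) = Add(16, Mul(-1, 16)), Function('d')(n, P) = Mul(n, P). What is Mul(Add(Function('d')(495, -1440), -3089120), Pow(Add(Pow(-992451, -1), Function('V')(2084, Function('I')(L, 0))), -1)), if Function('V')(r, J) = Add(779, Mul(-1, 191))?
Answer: Rational(-3773219305920, 583561187) ≈ -6465.9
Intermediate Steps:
Function('d')(n, P) = Mul(P, n)
L = 6 (L = Add(6, Mul(-1, Add(16, Mul(-1, 16)))) = Add(6, Mul(-1, Add(16, -16))) = Add(6, Mul(-1, 0)) = Add(6, 0) = 6)
Function('V')(r, J) = 588 (Function('V')(r, J) = Add(779, -191) = 588)
Mul(Add(Function('d')(495, -1440), -3089120), Pow(Add(Pow(-992451, -1), Function('V')(2084, Function('I')(L, 0))), -1)) = Mul(Add(Mul(-1440, 495), -3089120), Pow(Add(Pow(-992451, -1), 588), -1)) = Mul(Add(-712800, -3089120), Pow(Add(Rational(-1, 992451), 588), -1)) = Mul(-3801920, Pow(Rational(583561187, 992451), -1)) = Mul(-3801920, Rational(992451, 583561187)) = Rational(-3773219305920, 583561187)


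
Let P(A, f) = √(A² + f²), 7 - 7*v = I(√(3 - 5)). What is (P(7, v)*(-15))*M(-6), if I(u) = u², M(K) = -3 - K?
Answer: -45*√2482/7 ≈ -320.27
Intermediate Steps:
v = 9/7 (v = 1 - (√(3 - 5))²/7 = 1 - (√(-2))²/7 = 1 - (I*√2)²/7 = 1 - ⅐*(-2) = 1 + 2/7 = 9/7 ≈ 1.2857)
(P(7, v)*(-15))*M(-6) = (√(7² + (9/7)²)*(-15))*(-3 - 1*(-6)) = (√(49 + 81/49)*(-15))*(-3 + 6) = (√(2482/49)*(-15))*3 = ((√2482/7)*(-15))*3 = -15*√2482/7*3 = -45*√2482/7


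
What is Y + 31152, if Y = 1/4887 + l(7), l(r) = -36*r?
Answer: 151008301/4887 ≈ 30900.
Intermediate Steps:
Y = -1231523/4887 (Y = 1/4887 - 36*7 = 1/4887 - 252 = -1231523/4887 ≈ -252.00)
Y + 31152 = -1231523/4887 + 31152 = 151008301/4887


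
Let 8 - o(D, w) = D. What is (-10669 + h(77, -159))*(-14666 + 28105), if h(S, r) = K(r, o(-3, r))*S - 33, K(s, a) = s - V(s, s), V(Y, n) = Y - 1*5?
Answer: -138650163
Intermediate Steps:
V(Y, n) = -5 + Y (V(Y, n) = Y - 5 = -5 + Y)
o(D, w) = 8 - D
K(s, a) = 5 (K(s, a) = s - (-5 + s) = s + (5 - s) = 5)
h(S, r) = -33 + 5*S (h(S, r) = 5*S - 33 = -33 + 5*S)
(-10669 + h(77, -159))*(-14666 + 28105) = (-10669 + (-33 + 5*77))*(-14666 + 28105) = (-10669 + (-33 + 385))*13439 = (-10669 + 352)*13439 = -10317*13439 = -138650163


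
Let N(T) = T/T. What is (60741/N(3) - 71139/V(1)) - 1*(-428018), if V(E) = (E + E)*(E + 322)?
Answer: 315667175/646 ≈ 4.8865e+5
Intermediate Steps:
V(E) = 2*E*(322 + E) (V(E) = (2*E)*(322 + E) = 2*E*(322 + E))
N(T) = 1
(60741/N(3) - 71139/V(1)) - 1*(-428018) = (60741/1 - 71139*1/(2*(322 + 1))) - 1*(-428018) = (60741*1 - 71139/(2*1*323)) + 428018 = (60741 - 71139/646) + 428018 = 39167547/646 + 428018 = 315667175/646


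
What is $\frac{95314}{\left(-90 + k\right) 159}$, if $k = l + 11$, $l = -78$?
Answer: $- \frac{95314}{24963} \approx -3.8182$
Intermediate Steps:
$k = -67$ ($k = -78 + 11 = -67$)
$\frac{95314}{\left(-90 + k\right) 159} = \frac{95314}{\left(-90 - 67\right) 159} = \frac{95314}{\left(-157\right) 159} = \frac{95314}{-24963} = 95314 \left(- \frac{1}{24963}\right) = - \frac{95314}{24963}$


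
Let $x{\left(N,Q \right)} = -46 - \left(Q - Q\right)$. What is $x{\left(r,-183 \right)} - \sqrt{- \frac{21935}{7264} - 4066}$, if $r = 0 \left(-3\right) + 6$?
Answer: $-46 - \frac{3 i \sqrt{1491004554}}{1816} \approx -46.0 - 63.789 i$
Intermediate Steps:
$r = 6$ ($r = 0 + 6 = 6$)
$x{\left(N,Q \right)} = -46$ ($x{\left(N,Q \right)} = -46 - 0 = -46 + 0 = -46$)
$x{\left(r,-183 \right)} - \sqrt{- \frac{21935}{7264} - 4066} = -46 - \sqrt{- \frac{21935}{7264} - 4066} = -46 - \sqrt{- \frac{29557359}{7264}} = -46 - \frac{3 i \sqrt{1491004554}}{1816}$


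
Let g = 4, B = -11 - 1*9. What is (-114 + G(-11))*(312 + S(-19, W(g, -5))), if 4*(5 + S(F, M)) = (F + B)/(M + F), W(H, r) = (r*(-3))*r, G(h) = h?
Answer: -14433875/376 ≈ -38388.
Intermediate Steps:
B = -20 (B = -11 - 9 = -20)
W(H, r) = -3*r² (W(H, r) = (-3*r)*r = -3*r²)
S(F, M) = -5 + (-20 + F)/(4*(F + M)) (S(F, M) = -5 + ((F - 20)/(M + F))/4 = -5 + ((-20 + F)/(F + M))/4 = -5 + (-20 + F)/(4*(F + M)))
(-114 + G(-11))*(312 + S(-19, W(g, -5))) = (-114 - 11)*(312 + (-5 - (-15)*(-5)² - 19/4*(-19))/(-19 - 3*(-5)²)) = -125*(312 + (-5 - (-15)*25 + 361/4)/(-19 - 3*25)) = -125*(312 + (-5 - 5*(-75) + 361/4)/(-19 - 75)) = -125*(312 + (-5 + 375 + 361/4)/(-94)) = -125*(312 - 1/94*1841/4) = -125*(312 - 1841/376) = -125*115471/376 = -14433875/376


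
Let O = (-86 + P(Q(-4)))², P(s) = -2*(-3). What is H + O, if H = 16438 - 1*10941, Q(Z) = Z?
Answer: 11897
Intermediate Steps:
P(s) = 6
O = 6400 (O = (-86 + 6)² = (-80)² = 6400)
H = 5497 (H = 16438 - 10941 = 5497)
H + O = 5497 + 6400 = 11897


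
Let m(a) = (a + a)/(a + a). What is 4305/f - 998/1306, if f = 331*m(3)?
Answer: 2645996/216143 ≈ 12.242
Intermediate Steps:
m(a) = 1 (m(a) = (2*a)/((2*a)) = (2*a)*(1/(2*a)) = 1)
f = 331 (f = 331*1 = 331)
4305/f - 998/1306 = 4305/331 - 998/1306 = 4305*(1/331) - 998*1/1306 = 4305/331 - 499/653 = 2645996/216143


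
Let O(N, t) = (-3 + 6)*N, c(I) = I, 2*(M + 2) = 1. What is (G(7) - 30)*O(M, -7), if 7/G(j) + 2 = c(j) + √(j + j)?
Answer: 2655/22 + 63*√14/22 ≈ 131.40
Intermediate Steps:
M = -3/2 (M = -2 + (½)*1 = -2 + ½ = -3/2 ≈ -1.5000)
O(N, t) = 3*N
G(j) = 7/(-2 + j + √2*√j) (G(j) = 7/(-2 + (j + √(j + j))) = 7/(-2 + (j + √(2*j))) = 7/(-2 + (j + √2*√j)) = 7/(-2 + j + √2*√j))
(G(7) - 30)*O(M, -7) = (7/(-2 + 7 + √2*√7) - 30)*(3*(-3/2)) = (7/(-2 + 7 + √14) - 30)*(-9/2) = (7/(5 + √14) - 30)*(-9/2) = (-30 + 7/(5 + √14))*(-9/2) = 135 - 63/(2*(5 + √14))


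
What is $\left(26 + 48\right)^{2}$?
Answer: $5476$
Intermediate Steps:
$\left(26 + 48\right)^{2} = 74^{2} = 5476$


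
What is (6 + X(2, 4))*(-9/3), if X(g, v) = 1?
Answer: -21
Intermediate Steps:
(6 + X(2, 4))*(-9/3) = (6 + 1)*(-9/3) = 7*(-9*⅓) = 7*(-3) = -21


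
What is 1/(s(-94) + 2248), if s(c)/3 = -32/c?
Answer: 47/105704 ≈ 0.00044464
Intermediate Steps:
s(c) = -96/c (s(c) = 3*(-32/c) = -96/c)
1/(s(-94) + 2248) = 1/(-96/(-94) + 2248) = 1/(-96*(-1/94) + 2248) = 1/(48/47 + 2248) = 1/(105704/47) = 47/105704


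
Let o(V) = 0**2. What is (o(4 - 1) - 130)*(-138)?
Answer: 17940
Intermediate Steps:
o(V) = 0
(o(4 - 1) - 130)*(-138) = (0 - 130)*(-138) = -130*(-138) = 17940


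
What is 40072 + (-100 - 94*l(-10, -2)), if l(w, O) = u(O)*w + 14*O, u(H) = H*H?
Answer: 46364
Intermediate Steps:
u(H) = H²
l(w, O) = 14*O + w*O² (l(w, O) = O²*w + 14*O = w*O² + 14*O = 14*O + w*O²)
40072 + (-100 - 94*l(-10, -2)) = 40072 + (-100 - (-188)*(14 - 2*(-10))) = 40072 + (-100 - (-188)*(14 + 20)) = 40072 + (-100 - (-188)*34) = 40072 + (-100 - 94*(-68)) = 40072 + (-100 + 6392) = 40072 + 6292 = 46364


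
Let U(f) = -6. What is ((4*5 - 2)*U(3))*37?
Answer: -3996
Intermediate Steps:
((4*5 - 2)*U(3))*37 = ((4*5 - 2)*(-6))*37 = ((20 - 2)*(-6))*37 = (18*(-6))*37 = -108*37 = -3996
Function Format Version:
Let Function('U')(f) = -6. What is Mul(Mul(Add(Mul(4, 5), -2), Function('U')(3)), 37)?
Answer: -3996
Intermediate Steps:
Mul(Mul(Add(Mul(4, 5), -2), Function('U')(3)), 37) = Mul(Mul(Add(Mul(4, 5), -2), -6), 37) = Mul(Mul(Add(20, -2), -6), 37) = Mul(Mul(18, -6), 37) = Mul(-108, 37) = -3996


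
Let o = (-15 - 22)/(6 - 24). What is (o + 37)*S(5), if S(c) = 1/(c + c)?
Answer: 703/180 ≈ 3.9056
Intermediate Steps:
S(c) = 1/(2*c)
o = 37/18 (o = -37/(-18) = -37*(-1/18) = 37/18 ≈ 2.0556)
(o + 37)*S(5) = (37/18 + 37)*((½)/5) = 703*((½)*(⅕))/18 = (703/18)*(⅒) = 703/180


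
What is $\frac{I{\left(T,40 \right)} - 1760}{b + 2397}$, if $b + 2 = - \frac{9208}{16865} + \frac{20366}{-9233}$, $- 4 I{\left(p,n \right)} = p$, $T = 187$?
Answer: $- \frac{1125349016715}{1490031380884} \approx -0.75525$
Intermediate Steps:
$I{\left(p,n \right)} = - \frac{p}{4}$
$b = - \frac{739919144}{155714545}$ ($b = -2 + \left(- \frac{9208}{16865} + \frac{20366}{-9233}\right) = -2 + \left(\left(-9208\right) \frac{1}{16865} + 20366 \left(- \frac{1}{9233}\right)\right) = -2 - \frac{428490054}{155714545} = - \frac{739919144}{155714545} \approx -4.7518$)
$\frac{I{\left(T,40 \right)} - 1760}{b + 2397} = \frac{\left(- \frac{1}{4}\right) 187 - 1760}{- \frac{739919144}{155714545} + 2397} = \frac{- \frac{187}{4} - 1760}{\frac{372507845221}{155714545}} = \left(- \frac{7227}{4}\right) \frac{155714545}{372507845221} = - \frac{1125349016715}{1490031380884}$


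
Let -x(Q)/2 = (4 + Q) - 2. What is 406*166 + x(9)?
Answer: 67374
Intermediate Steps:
x(Q) = -4 - 2*Q (x(Q) = -2*((4 + Q) - 2) = -2*(2 + Q) = -4 - 2*Q)
406*166 + x(9) = 406*166 + (-4 - 2*9) = 67396 + (-4 - 18) = 67396 - 22 = 67374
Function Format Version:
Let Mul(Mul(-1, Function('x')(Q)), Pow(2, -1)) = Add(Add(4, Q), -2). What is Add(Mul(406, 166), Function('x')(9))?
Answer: 67374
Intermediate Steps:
Function('x')(Q) = Add(-4, Mul(-2, Q)) (Function('x')(Q) = Mul(-2, Add(Add(4, Q), -2)) = Mul(-2, Add(2, Q)) = Add(-4, Mul(-2, Q)))
Add(Mul(406, 166), Function('x')(9)) = Add(Mul(406, 166), Add(-4, Mul(-2, 9))) = Add(67396, Add(-4, -18)) = Add(67396, -22) = 67374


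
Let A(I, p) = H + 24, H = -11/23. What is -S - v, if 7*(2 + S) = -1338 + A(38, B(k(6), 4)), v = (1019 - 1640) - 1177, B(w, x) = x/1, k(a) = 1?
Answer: 45719/23 ≈ 1987.8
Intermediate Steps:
B(w, x) = x (B(w, x) = x*1 = x)
H = -11/23 (H = -11*1/23 = -11/23 ≈ -0.47826)
v = -1798 (v = -621 - 1177 = -1798)
A(I, p) = 541/23 (A(I, p) = -11/23 + 24 = 541/23)
S = -4365/23 (S = -2 + (-1338 + 541/23)/7 = -2 + (⅐)*(-30233/23) = -2 - 4319/23 = -4365/23 ≈ -189.78)
-S - v = -1*(-4365/23) - 1*(-1798) = 4365/23 + 1798 = 45719/23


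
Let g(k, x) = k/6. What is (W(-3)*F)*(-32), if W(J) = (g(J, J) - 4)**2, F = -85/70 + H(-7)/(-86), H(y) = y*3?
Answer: 189216/301 ≈ 628.63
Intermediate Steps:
g(k, x) = k/6 (g(k, x) = k*(1/6) = k/6)
H(y) = 3*y
F = -292/301 (F = -85/70 + (3*(-7))/(-86) = -85*1/70 - 21*(-1/86) = -17/14 + 21/86 = -292/301 ≈ -0.97010)
W(J) = (-4 + J/6)**2 (W(J) = (J/6 - 4)**2 = (-4 + J/6)**2)
(W(-3)*F)*(-32) = (((-24 - 3)**2/36)*(-292/301))*(-32) = (((1/36)*(-27)**2)*(-292/301))*(-32) = (((1/36)*729)*(-292/301))*(-32) = ((81/4)*(-292/301))*(-32) = -5913/301*(-32) = 189216/301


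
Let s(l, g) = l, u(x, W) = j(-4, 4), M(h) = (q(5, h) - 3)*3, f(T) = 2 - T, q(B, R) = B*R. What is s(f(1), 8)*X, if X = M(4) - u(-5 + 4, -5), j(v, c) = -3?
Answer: 54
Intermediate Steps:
M(h) = -9 + 15*h (M(h) = (5*h - 3)*3 = (-3 + 5*h)*3 = -9 + 15*h)
u(x, W) = -3
X = 54 (X = (-9 + 15*4) - 1*(-3) = (-9 + 60) + 3 = 51 + 3 = 54)
s(f(1), 8)*X = (2 - 1*1)*54 = (2 - 1)*54 = 1*54 = 54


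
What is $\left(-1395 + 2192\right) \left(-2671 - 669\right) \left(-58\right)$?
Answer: $154394840$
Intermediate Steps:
$\left(-1395 + 2192\right) \left(-2671 - 669\right) \left(-58\right) = 797 \left(-3340\right) \left(-58\right) = \left(-2661980\right) \left(-58\right) = 154394840$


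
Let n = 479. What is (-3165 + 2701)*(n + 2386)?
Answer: -1329360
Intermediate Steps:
(-3165 + 2701)*(n + 2386) = (-3165 + 2701)*(479 + 2386) = -464*2865 = -1329360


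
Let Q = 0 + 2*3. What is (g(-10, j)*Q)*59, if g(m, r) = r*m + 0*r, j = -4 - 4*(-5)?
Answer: -56640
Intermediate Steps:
j = 16 (j = -4 + 20 = 16)
Q = 6 (Q = 0 + 6 = 6)
g(m, r) = m*r (g(m, r) = m*r + 0 = m*r)
(g(-10, j)*Q)*59 = (-10*16*6)*59 = -160*6*59 = -960*59 = -56640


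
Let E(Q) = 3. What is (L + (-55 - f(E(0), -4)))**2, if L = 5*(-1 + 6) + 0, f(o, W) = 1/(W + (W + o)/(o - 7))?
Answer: 198916/225 ≈ 884.07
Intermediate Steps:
f(o, W) = 1/(W + (W + o)/(-7 + o))
L = 25 (L = 5*5 + 0 = 25 + 0 = 25)
(L + (-55 - f(E(0), -4)))**2 = (25 + (-55 - (-7 + 3)/(3 - 6*(-4) - 4*3)))**2 = (25 + (-55 - (-4)/(3 + 24 - 12)))**2 = (25 + (-55 - (-4)/15))**2 = (25 + (-55 - 1*(-4/15)))**2 = (25 + (-55 + 4/15))**2 = (25 - 821/15)**2 = (-446/15)**2 = 198916/225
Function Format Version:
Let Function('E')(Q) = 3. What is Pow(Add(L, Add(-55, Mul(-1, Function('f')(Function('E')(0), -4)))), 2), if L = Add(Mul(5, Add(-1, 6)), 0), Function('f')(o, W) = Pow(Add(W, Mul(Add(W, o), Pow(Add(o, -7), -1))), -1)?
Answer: Rational(198916, 225) ≈ 884.07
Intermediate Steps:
Function('f')(o, W) = Pow(Add(W, Mul(Pow(Add(-7, o), -1), Add(W, o))), -1) (Function('f')(o, W) = Pow(Add(W, Mul(Add(W, o), Pow(Add(-7, o), -1))), -1) = Pow(Add(W, Mul(Pow(Add(-7, o), -1), Add(W, o))), -1))
L = 25 (L = Add(Mul(5, 5), 0) = Add(25, 0) = 25)
Pow(Add(L, Add(-55, Mul(-1, Function('f')(Function('E')(0), -4)))), 2) = Pow(Add(25, Add(-55, Mul(-1, Mul(Pow(Add(3, Mul(-6, -4), Mul(-4, 3)), -1), Add(-7, 3))))), 2) = Pow(Add(25, Add(-55, Mul(-1, Mul(Pow(Add(3, 24, -12), -1), -4)))), 2) = Pow(Add(25, Add(-55, Mul(-1, Mul(Pow(15, -1), -4)))), 2) = Pow(Add(25, Add(-55, Mul(-1, Mul(Rational(1, 15), -4)))), 2) = Pow(Add(25, Add(-55, Mul(-1, Rational(-4, 15)))), 2) = Pow(Add(25, Add(-55, Rational(4, 15))), 2) = Pow(Add(25, Rational(-821, 15)), 2) = Pow(Rational(-446, 15), 2) = Rational(198916, 225)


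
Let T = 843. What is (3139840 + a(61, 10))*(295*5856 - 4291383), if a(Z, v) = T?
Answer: -8052280938429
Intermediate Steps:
a(Z, v) = 843
(3139840 + a(61, 10))*(295*5856 - 4291383) = (3139840 + 843)*(295*5856 - 4291383) = 3140683*(1727520 - 4291383) = 3140683*(-2563863) = -8052280938429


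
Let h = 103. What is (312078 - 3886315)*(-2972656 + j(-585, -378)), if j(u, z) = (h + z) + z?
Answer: 10627311040233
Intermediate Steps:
j(u, z) = 103 + 2*z (j(u, z) = (103 + z) + z = 103 + 2*z)
(312078 - 3886315)*(-2972656 + j(-585, -378)) = (312078 - 3886315)*(-2972656 + (103 + 2*(-378))) = -3574237*(-2972656 + (103 - 756)) = -3574237*(-2972656 - 653) = -3574237*(-2973309) = 10627311040233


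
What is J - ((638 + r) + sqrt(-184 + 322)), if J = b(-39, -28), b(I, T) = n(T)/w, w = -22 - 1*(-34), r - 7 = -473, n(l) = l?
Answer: -523/3 - sqrt(138) ≈ -186.08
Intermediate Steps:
r = -466 (r = 7 - 473 = -466)
w = 12 (w = -22 + 34 = 12)
b(I, T) = T/12
J = -7/3 (J = (1/12)*(-28) = -7/3 ≈ -2.3333)
J - ((638 + r) + sqrt(-184 + 322)) = -7/3 - ((638 - 466) + sqrt(-184 + 322)) = -7/3 - (172 + sqrt(138)) = -7/3 + (-172 - sqrt(138)) = -523/3 - sqrt(138)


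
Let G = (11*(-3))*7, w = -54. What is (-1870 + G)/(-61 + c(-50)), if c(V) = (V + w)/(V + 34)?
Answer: 4202/109 ≈ 38.550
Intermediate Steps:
c(V) = (-54 + V)/(34 + V) (c(V) = (V - 54)/(V + 34) = (-54 + V)/(34 + V))
G = -231 (G = -33*7 = -231)
(-1870 + G)/(-61 + c(-50)) = (-1870 - 231)/(-61 + (-54 - 50)/(34 - 50)) = -2101/(-61 - 104/(-16)) = -2101/(-61 - 1/16*(-104)) = -2101/(-61 + 13/2) = -2101/(-109/2) = -2101*(-2/109) = 4202/109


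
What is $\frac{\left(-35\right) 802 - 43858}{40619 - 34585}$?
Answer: $- \frac{35964}{3017} \approx -11.92$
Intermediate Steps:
$\frac{\left(-35\right) 802 - 43858}{40619 - 34585} = \frac{-28070 - 43858}{6034} = \left(-71928\right) \frac{1}{6034} = - \frac{35964}{3017}$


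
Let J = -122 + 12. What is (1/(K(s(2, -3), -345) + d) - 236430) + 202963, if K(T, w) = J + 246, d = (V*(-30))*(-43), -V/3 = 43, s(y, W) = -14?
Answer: -5564691959/166274 ≈ -33467.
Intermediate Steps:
J = -110
V = -129 (V = -3*43 = -129)
d = -166410 (d = -129*(-30)*(-43) = 3870*(-43) = -166410)
K(T, w) = 136 (K(T, w) = -110 + 246 = 136)
(1/(K(s(2, -3), -345) + d) - 236430) + 202963 = (1/(136 - 166410) - 236430) + 202963 = (1/(-166274) - 236430) + 202963 = (-1/166274 - 236430) + 202963 = -39312161821/166274 + 202963 = -5564691959/166274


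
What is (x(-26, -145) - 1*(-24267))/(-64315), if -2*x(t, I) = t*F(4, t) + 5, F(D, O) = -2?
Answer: -48477/128630 ≈ -0.37687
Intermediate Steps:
x(t, I) = -5/2 + t (x(t, I) = -(t*(-2) + 5)/2 = -(-2*t + 5)/2 = -(5 - 2*t)/2 = -5/2 + t)
(x(-26, -145) - 1*(-24267))/(-64315) = ((-5/2 - 26) - 1*(-24267))/(-64315) = (-57/2 + 24267)*(-1/64315) = (48477/2)*(-1/64315) = -48477/128630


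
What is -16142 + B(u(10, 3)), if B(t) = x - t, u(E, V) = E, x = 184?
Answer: -15968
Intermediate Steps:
B(t) = 184 - t
-16142 + B(u(10, 3)) = -16142 + (184 - 1*10) = -16142 + (184 - 10) = -16142 + 174 = -15968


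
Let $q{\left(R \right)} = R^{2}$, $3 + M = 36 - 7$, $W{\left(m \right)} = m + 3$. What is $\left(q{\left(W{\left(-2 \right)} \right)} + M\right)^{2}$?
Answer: $729$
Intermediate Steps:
$W{\left(m \right)} = 3 + m$
$M = 26$ ($M = -3 + \left(36 - 7\right) = -3 + 29 = 26$)
$\left(q{\left(W{\left(-2 \right)} \right)} + M\right)^{2} = \left(\left(3 - 2\right)^{2} + 26\right)^{2} = \left(1^{2} + 26\right)^{2} = \left(1 + 26\right)^{2} = 27^{2} = 729$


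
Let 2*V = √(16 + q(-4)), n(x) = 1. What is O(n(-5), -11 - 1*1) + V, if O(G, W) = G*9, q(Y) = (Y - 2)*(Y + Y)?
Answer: 13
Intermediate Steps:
q(Y) = 2*Y*(-2 + Y) (q(Y) = (-2 + Y)*(2*Y) = 2*Y*(-2 + Y))
O(G, W) = 9*G
V = 4 (V = √(16 + 2*(-4)*(-2 - 4))/2 = √(16 + 2*(-4)*(-6))/2 = √(16 + 48)/2 = √64/2 = (½)*8 = 4)
O(n(-5), -11 - 1*1) + V = 9*1 + 4 = 9 + 4 = 13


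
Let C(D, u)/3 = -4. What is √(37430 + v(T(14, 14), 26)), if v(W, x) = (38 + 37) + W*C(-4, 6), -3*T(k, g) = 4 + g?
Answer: √37577 ≈ 193.85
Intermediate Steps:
C(D, u) = -12 (C(D, u) = 3*(-4) = -12)
T(k, g) = -4/3 - g/3 (T(k, g) = -(4 + g)/3 = -4/3 - g/3)
v(W, x) = 75 - 12*W (v(W, x) = (38 + 37) + W*(-12) = 75 - 12*W)
√(37430 + v(T(14, 14), 26)) = √(37430 + (75 - 12*(-4/3 - ⅓*14))) = √(37430 + (75 - 12*(-4/3 - 14/3))) = √(37430 + (75 - 12*(-6))) = √(37430 + (75 + 72)) = √(37430 + 147) = √37577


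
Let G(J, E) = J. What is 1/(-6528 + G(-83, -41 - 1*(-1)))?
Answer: -1/6611 ≈ -0.00015126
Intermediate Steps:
1/(-6528 + G(-83, -41 - 1*(-1))) = 1/(-6528 - 83) = 1/(-6611) = -1/6611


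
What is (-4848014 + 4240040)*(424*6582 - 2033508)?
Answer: -460394391240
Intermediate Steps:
(-4848014 + 4240040)*(424*6582 - 2033508) = -607974*(2790768 - 2033508) = -607974*757260 = -460394391240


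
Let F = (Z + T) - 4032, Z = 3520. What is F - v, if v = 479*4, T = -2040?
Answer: -4468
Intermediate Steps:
v = 1916
F = -2552 (F = (3520 - 2040) - 4032 = 1480 - 4032 = -2552)
F - v = -2552 - 1*1916 = -2552 - 1916 = -4468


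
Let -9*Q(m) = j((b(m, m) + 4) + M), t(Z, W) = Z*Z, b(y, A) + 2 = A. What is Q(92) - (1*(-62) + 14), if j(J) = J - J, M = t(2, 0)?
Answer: 48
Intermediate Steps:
b(y, A) = -2 + A
t(Z, W) = Z**2
M = 4 (M = 2**2 = 4)
j(J) = 0
Q(m) = 0 (Q(m) = -1/9*0 = 0)
Q(92) - (1*(-62) + 14) = 0 - (1*(-62) + 14) = 0 - (-62 + 14) = 0 - 1*(-48) = 0 + 48 = 48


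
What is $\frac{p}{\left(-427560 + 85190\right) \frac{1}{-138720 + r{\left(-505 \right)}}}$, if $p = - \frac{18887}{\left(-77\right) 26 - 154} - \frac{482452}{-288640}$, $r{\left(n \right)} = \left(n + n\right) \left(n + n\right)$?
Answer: $- \frac{1625472593473}{60528277040} \approx -26.855$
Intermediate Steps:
$r{\left(n \right)} = 4 n^{2}$ ($r{\left(n \right)} = 2 n 2 n = 4 n^{2}$)
$p = \frac{36884717}{3535840}$ ($p = - \frac{18887}{-2002 - 154} - - \frac{120613}{72160} = - \frac{18887}{-2156} + \frac{120613}{72160} = \left(-18887\right) \left(- \frac{1}{2156}\right) + \frac{120613}{72160} = \frac{1717}{196} + \frac{120613}{72160} = \frac{36884717}{3535840} \approx 10.432$)
$\frac{p}{\left(-427560 + 85190\right) \frac{1}{-138720 + r{\left(-505 \right)}}} = \frac{36884717}{3535840 \frac{-427560 + 85190}{-138720 + 4 \left(-505\right)^{2}}} = \frac{36884717}{3535840 \left(- \frac{342370}{-138720 + 4 \cdot 255025}\right)} = \frac{36884717}{3535840 \left(- \frac{342370}{-138720 + 1020100}\right)} = \frac{36884717}{3535840 \left(- \frac{342370}{881380}\right)} = \frac{36884717}{3535840 \left(\left(-342370\right) \frac{1}{881380}\right)} = \frac{36884717}{3535840 \left(- \frac{34237}{88138}\right)} = \frac{36884717}{3535840} \left(- \frac{88138}{34237}\right) = - \frac{1625472593473}{60528277040}$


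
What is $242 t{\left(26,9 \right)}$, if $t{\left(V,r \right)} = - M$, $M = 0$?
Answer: $0$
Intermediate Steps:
$t{\left(V,r \right)} = 0$ ($t{\left(V,r \right)} = \left(-1\right) 0 = 0$)
$242 t{\left(26,9 \right)} = 242 \cdot 0 = 0$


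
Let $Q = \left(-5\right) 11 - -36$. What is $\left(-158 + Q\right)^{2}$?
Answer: $31329$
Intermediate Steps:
$Q = -19$ ($Q = -55 + 36 = -19$)
$\left(-158 + Q\right)^{2} = \left(-158 - 19\right)^{2} = \left(-177\right)^{2} = 31329$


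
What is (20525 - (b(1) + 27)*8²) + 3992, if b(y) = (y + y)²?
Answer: 22533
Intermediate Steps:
b(y) = 4*y² (b(y) = (2*y)² = 4*y²)
(20525 - (b(1) + 27)*8²) + 3992 = (20525 - (4*1² + 27)*8²) + 3992 = (20525 - (4*1 + 27)*64) + 3992 = (20525 - (4 + 27)*64) + 3992 = (20525 - 31*64) + 3992 = (20525 - 1*1984) + 3992 = (20525 - 1984) + 3992 = 18541 + 3992 = 22533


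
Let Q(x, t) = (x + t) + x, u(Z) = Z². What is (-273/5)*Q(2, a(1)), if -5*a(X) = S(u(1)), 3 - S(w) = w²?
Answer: -4914/25 ≈ -196.56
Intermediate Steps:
S(w) = 3 - w²
a(X) = -⅖ (a(X) = -(3 - (1²)²)/5 = -(3 - 1*1²)/5 = -(3 - 1*1)/5 = -(3 - 1)/5 = -⅕*2 = -⅖)
Q(x, t) = t + 2*x (Q(x, t) = (t + x) + x = t + 2*x)
(-273/5)*Q(2, a(1)) = (-273/5)*(-⅖ + 2*2) = (-273/5)*(-⅖ + 4) = -21*13/5*(18/5) = -273/5*18/5 = -4914/25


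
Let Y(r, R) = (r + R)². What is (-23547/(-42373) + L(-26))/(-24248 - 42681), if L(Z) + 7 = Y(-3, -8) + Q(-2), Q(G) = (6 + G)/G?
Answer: -4769323/2835982517 ≈ -0.0016817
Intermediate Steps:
Q(G) = (6 + G)/G
Y(r, R) = (R + r)²
L(Z) = 112 (L(Z) = -7 + ((-8 - 3)² + (6 - 2)/(-2)) = -7 + ((-11)² - ½*4) = -7 + (121 - 2) = -7 + 119 = 112)
(-23547/(-42373) + L(-26))/(-24248 - 42681) = (-23547/(-42373) + 112)/(-24248 - 42681) = (-23547*(-1/42373) + 112)/(-66929) = (23547/42373 + 112)*(-1/66929) = (4769323/42373)*(-1/66929) = -4769323/2835982517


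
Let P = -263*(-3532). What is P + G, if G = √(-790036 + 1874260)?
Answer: 928916 + 8*√16941 ≈ 9.2996e+5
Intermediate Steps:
P = 928916
G = 8*√16941 (G = √1084224 = 8*√16941 ≈ 1041.3)
P + G = 928916 + 8*√16941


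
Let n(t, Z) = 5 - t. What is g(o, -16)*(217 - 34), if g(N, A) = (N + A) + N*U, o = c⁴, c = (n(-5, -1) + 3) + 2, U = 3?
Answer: 37054572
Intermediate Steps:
c = 15 (c = ((5 - 1*(-5)) + 3) + 2 = ((5 + 5) + 3) + 2 = (10 + 3) + 2 = 13 + 2 = 15)
o = 50625 (o = 15⁴ = 50625)
g(N, A) = A + 4*N (g(N, A) = (N + A) + N*3 = (A + N) + 3*N = A + 4*N)
g(o, -16)*(217 - 34) = (-16 + 4*50625)*(217 - 34) = (-16 + 202500)*183 = 202484*183 = 37054572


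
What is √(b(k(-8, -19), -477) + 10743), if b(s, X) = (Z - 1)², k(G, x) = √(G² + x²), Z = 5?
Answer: √10759 ≈ 103.73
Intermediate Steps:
b(s, X) = 16 (b(s, X) = (5 - 1)² = 4² = 16)
√(b(k(-8, -19), -477) + 10743) = √(16 + 10743) = √10759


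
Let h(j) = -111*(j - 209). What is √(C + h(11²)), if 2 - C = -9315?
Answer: √19085 ≈ 138.15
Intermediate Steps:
C = 9317 (C = 2 - 1*(-9315) = 2 + 9315 = 9317)
h(j) = 23199 - 111*j (h(j) = -111*(-209 + j) = 23199 - 111*j)
√(C + h(11²)) = √(9317 + (23199 - 111*11²)) = √(9317 + (23199 - 111*121)) = √(9317 + (23199 - 13431)) = √(9317 + 9768) = √19085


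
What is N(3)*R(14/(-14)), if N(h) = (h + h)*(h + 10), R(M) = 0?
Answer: 0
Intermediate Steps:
N(h) = 2*h*(10 + h) (N(h) = (2*h)*(10 + h) = 2*h*(10 + h))
N(3)*R(14/(-14)) = (2*3*(10 + 3))*0 = (2*3*13)*0 = 78*0 = 0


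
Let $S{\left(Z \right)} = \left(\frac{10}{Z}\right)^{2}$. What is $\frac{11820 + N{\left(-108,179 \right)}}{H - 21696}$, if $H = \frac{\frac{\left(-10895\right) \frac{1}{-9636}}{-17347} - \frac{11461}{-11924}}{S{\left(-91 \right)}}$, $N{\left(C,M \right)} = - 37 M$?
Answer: $- \frac{5885497589720100}{24480148921138283} \approx -0.24042$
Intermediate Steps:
$S{\left(Z \right)} = \frac{100}{Z^{2}}$
$H = \frac{90133108218517}{1132479813300}$ ($H = \frac{\frac{\left(-10895\right) \frac{1}{-9636}}{-17347} - \frac{11461}{-11924}}{100 \cdot \frac{1}{8281}} = \frac{\left(-10895\right) \left(- \frac{1}{9636}\right) \left(- \frac{1}{17347}\right) - - \frac{11461}{11924}}{100 \cdot \frac{1}{8281}} = \frac{\frac{10895}{9636} \left(- \frac{1}{17347}\right) + \frac{11461}{11924}}{\frac{100}{8281}} = \left(- \frac{10895}{167155692} + \frac{11461}{11924}\right) \frac{8281}{100} = \frac{10884326557}{11324798133} \cdot \frac{8281}{100} = \frac{90133108218517}{1132479813300} \approx 79.589$)
$\frac{11820 + N{\left(-108,179 \right)}}{H - 21696} = \frac{11820 - 6623}{\frac{90133108218517}{1132479813300} - 21696} = \frac{11820 - 6623}{- \frac{24480148921138283}{1132479813300}} = 5197 \left(- \frac{1132479813300}{24480148921138283}\right) = - \frac{5885497589720100}{24480148921138283}$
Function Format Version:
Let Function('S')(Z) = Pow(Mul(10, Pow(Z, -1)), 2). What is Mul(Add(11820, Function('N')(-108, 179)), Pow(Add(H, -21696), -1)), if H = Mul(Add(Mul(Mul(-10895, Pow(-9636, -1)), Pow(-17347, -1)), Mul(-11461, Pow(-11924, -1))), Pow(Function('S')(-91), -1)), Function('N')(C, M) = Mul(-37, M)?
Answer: Rational(-5885497589720100, 24480148921138283) ≈ -0.24042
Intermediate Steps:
Function('S')(Z) = Mul(100, Pow(Z, -2))
H = Rational(90133108218517, 1132479813300) (H = Mul(Add(Mul(Mul(-10895, Pow(-9636, -1)), Pow(-17347, -1)), Mul(-11461, Pow(-11924, -1))), Pow(Mul(100, Pow(-91, -2)), -1)) = Mul(Add(Mul(Mul(-10895, Rational(-1, 9636)), Rational(-1, 17347)), Mul(-11461, Rational(-1, 11924))), Pow(Mul(100, Rational(1, 8281)), -1)) = Mul(Add(Mul(Rational(10895, 9636), Rational(-1, 17347)), Rational(11461, 11924)), Pow(Rational(100, 8281), -1)) = Mul(Add(Rational(-10895, 167155692), Rational(11461, 11924)), Rational(8281, 100)) = Mul(Rational(10884326557, 11324798133), Rational(8281, 100)) = Rational(90133108218517, 1132479813300) ≈ 79.589)
Mul(Add(11820, Function('N')(-108, 179)), Pow(Add(H, -21696), -1)) = Mul(Add(11820, Mul(-37, 179)), Pow(Add(Rational(90133108218517, 1132479813300), -21696), -1)) = Mul(Add(11820, -6623), Pow(Rational(-24480148921138283, 1132479813300), -1)) = Mul(5197, Rational(-1132479813300, 24480148921138283)) = Rational(-5885497589720100, 24480148921138283)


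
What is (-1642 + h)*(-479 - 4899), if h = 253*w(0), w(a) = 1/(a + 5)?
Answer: 42792746/5 ≈ 8.5585e+6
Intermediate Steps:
w(a) = 1/(5 + a)
h = 253/5 (h = 253/(5 + 0) = 253/5 ≈ 50.600)
(-1642 + h)*(-479 - 4899) = (-1642 + 253/5)*(-479 - 4899) = -7957/5*(-5378) = 42792746/5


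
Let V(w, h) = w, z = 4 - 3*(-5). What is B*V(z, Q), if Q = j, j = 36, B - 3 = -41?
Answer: -722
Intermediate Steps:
B = -38 (B = 3 - 41 = -38)
z = 19 (z = 4 + 15 = 19)
Q = 36
B*V(z, Q) = -38*19 = -722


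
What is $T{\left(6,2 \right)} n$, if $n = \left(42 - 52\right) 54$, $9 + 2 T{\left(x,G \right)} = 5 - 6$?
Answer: $2700$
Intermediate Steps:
$T{\left(x,G \right)} = -5$ ($T{\left(x,G \right)} = - \frac{9}{2} + \frac{5 - 6}{2} = - \frac{9}{2} + \frac{1}{2} \left(-1\right) = - \frac{9}{2} - \frac{1}{2} = -5$)
$n = -540$ ($n = \left(-10\right) 54 = -540$)
$T{\left(6,2 \right)} n = \left(-5\right) \left(-540\right) = 2700$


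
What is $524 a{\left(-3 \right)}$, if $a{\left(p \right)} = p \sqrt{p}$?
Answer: $- 1572 i \sqrt{3} \approx - 2722.8 i$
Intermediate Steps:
$a{\left(p \right)} = p^{\frac{3}{2}}$
$524 a{\left(-3 \right)} = 524 \left(-3\right)^{\frac{3}{2}} = 524 \left(- 3 i \sqrt{3}\right) = - 1572 i \sqrt{3}$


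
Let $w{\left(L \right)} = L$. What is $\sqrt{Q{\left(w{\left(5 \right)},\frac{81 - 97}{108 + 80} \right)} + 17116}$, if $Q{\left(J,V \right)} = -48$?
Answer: $2 \sqrt{4267} \approx 130.64$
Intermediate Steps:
$\sqrt{Q{\left(w{\left(5 \right)},\frac{81 - 97}{108 + 80} \right)} + 17116} = \sqrt{-48 + 17116} = \sqrt{17068} = 2 \sqrt{4267}$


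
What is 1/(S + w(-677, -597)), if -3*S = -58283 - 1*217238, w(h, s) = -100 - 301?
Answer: 3/274318 ≈ 1.0936e-5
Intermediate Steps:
w(h, s) = -401
S = 275521/3 (S = -(-58283 - 1*217238)/3 = -(-58283 - 217238)/3 = -⅓*(-275521) = 275521/3 ≈ 91840.)
1/(S + w(-677, -597)) = 1/(275521/3 - 401) = 1/(274318/3) = 3/274318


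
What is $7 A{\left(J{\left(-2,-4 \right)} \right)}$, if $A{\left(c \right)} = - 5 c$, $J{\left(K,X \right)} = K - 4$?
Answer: $210$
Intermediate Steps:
$J{\left(K,X \right)} = -4 + K$
$7 A{\left(J{\left(-2,-4 \right)} \right)} = 7 \left(- 5 \left(-4 - 2\right)\right) = 7 \left(\left(-5\right) \left(-6\right)\right) = 7 \cdot 30 = 210$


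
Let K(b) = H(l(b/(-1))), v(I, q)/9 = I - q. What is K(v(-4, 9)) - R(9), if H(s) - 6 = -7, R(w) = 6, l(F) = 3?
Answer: -7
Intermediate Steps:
v(I, q) = -9*q + 9*I (v(I, q) = 9*(I - q) = -9*q + 9*I)
H(s) = -1 (H(s) = 6 - 7 = -1)
K(b) = -1
K(v(-4, 9)) - R(9) = -1 - 1*6 = -1 - 6 = -7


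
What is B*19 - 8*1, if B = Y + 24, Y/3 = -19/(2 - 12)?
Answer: 5563/10 ≈ 556.30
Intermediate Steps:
Y = 57/10 (Y = 3*(-19/(2 - 12)) = 3*(-19/(-10)) = 3*(-19*(-1/10)) = 3*(19/10) = 57/10 ≈ 5.7000)
B = 297/10 (B = 57/10 + 24 = 297/10 ≈ 29.700)
B*19 - 8*1 = (297/10)*19 - 8*1 = 5643/10 - 8 = 5563/10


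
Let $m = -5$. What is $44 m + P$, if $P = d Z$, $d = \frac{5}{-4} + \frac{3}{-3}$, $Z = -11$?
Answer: $- \frac{781}{4} \approx -195.25$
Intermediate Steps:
$d = - \frac{9}{4}$ ($d = 5 \left(- \frac{1}{4}\right) + 3 \left(- \frac{1}{3}\right) = - \frac{5}{4} - 1 = - \frac{9}{4} \approx -2.25$)
$P = \frac{99}{4}$ ($P = \left(- \frac{9}{4}\right) \left(-11\right) = \frac{99}{4} \approx 24.75$)
$44 m + P = 44 \left(-5\right) + \frac{99}{4} = -220 + \frac{99}{4} = - \frac{781}{4}$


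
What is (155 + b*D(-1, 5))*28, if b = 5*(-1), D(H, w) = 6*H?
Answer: 5180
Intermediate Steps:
b = -5
(155 + b*D(-1, 5))*28 = (155 - 30*(-1))*28 = (155 - 5*(-6))*28 = (155 + 30)*28 = 185*28 = 5180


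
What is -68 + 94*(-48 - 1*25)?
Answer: -6930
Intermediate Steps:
-68 + 94*(-48 - 1*25) = -68 + 94*(-48 - 25) = -68 + 94*(-73) = -68 - 6862 = -6930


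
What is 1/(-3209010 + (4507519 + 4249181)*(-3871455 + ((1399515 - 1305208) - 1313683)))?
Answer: -1/44578883026710 ≈ -2.2432e-14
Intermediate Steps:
1/(-3209010 + (4507519 + 4249181)*(-3871455 + ((1399515 - 1305208) - 1313683))) = 1/(-3209010 + 8756700*(-3871455 + (94307 - 1313683))) = 1/(-3209010 + 8756700*(-3871455 - 1219376)) = 1/(-3209010 + 8756700*(-5090831)) = 1/(-3209010 - 44578879817700) = 1/(-44578883026710) = -1/44578883026710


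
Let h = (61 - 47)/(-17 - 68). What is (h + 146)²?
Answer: 153660816/7225 ≈ 21268.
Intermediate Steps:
h = -14/85 (h = 14/(-85) = 14*(-1/85) = -14/85 ≈ -0.16471)
(h + 146)² = (-14/85 + 146)² = (12396/85)² = 153660816/7225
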